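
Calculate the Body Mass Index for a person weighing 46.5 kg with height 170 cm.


BMI = weight / height^2
height = 170 cm = 1.7 m
BMI = 46.5 / 1.7^2
BMI = 16.09 kg/m^2


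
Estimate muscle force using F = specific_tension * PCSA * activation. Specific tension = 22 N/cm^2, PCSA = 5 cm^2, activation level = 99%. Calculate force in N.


F = sigma * PCSA * activation
F = 22 * 5 * 0.99
F = 108.9 N


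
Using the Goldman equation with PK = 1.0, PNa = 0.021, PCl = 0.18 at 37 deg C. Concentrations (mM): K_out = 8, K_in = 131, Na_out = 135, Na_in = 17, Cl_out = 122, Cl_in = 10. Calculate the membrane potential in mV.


Vm = (RT/F)*ln((PK*Ko + PNa*Nao + PCl*Cli)/(PK*Ki + PNa*Nai + PCl*Clo))
Numer = 12.635, Denom = 153.317
Vm = -66.71 mV


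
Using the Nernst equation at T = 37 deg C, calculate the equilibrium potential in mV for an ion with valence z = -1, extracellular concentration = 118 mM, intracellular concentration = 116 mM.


E = (RT/(zF)) * ln(C_out/C_in)
T = 37 + 273.15 = 310.15 K
E = (8.314 * 310.15 / (-1 * 96485)) * ln(118/116)
E = -0.4569 mV


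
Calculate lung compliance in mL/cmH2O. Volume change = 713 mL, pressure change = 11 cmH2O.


C = dV / dP
C = 713 / 11
C = 64.82 mL/cmH2O


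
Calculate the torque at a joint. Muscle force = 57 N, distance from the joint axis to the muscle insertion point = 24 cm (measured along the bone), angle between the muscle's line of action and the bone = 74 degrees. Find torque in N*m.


Torque = F * d * sin(theta)   (moment arm = d*sin(theta))
d = 24 cm = 0.24 m
Torque = 57 * 0.24 * sin(74)
Torque = 13.15 N*m


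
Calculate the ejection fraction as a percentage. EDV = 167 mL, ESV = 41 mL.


SV = EDV - ESV = 167 - 41 = 126 mL
EF = SV/EDV * 100 = 126/167 * 100
EF = 75.45%


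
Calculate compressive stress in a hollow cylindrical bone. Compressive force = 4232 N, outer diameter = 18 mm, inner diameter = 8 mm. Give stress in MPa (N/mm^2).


A = pi*(r_o^2 - r_i^2)
r_o = 9 mm, r_i = 4 mm
A = 204.204 mm^2
sigma = F/A = 4232 / 204.204
sigma = 20.72 MPa


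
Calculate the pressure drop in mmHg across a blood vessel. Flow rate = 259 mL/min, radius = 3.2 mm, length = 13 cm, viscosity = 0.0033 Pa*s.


dP = 8*mu*L*Q / (pi*r^4)
Q = 259 mL/min = 4.31667e-06 m^3/s
dP = 44.9724 Pa = 44.9724 / 133.322 mmHg = 0.3373 mmHg


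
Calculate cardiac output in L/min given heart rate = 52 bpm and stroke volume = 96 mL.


CO = HR * SV
CO = 52 * 96 / 1000
CO = 4.992 L/min


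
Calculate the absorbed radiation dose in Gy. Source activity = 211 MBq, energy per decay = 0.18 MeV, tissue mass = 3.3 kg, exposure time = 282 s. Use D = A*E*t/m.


A = 211 MBq = 2.1100e+08 Bq
E = 0.18 MeV = 2.8836e-14 J
D = A*E*t/m = 2.1100e+08*2.8836e-14*282/3.3
D = 5.1994e-04 Gy


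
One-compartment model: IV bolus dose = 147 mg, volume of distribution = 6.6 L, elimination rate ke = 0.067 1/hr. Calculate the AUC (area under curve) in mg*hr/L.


C0 = Dose/Vd = 147/6.6 = 22.2727 mg/L
AUC = C0/ke = 22.2727/0.067
AUC = 332.4 mg*hr/L


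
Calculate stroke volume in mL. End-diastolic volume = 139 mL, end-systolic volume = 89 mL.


SV = EDV - ESV
SV = 139 - 89
SV = 50 mL


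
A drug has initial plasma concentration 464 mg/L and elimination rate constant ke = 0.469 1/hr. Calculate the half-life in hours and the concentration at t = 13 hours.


t_half = ln(2) / ke = 0.693147 / 0.469 = 1.478 hr
C(t) = C0 * exp(-ke*t) = 464 * exp(-0.469*13)
C(13) = 1.044 mg/L


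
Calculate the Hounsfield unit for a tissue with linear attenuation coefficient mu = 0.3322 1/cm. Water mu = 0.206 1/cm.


HU = ((mu_tissue - mu_water) / mu_water) * 1000
HU = ((0.3322 - 0.206) / 0.206) * 1000
HU = 612.6


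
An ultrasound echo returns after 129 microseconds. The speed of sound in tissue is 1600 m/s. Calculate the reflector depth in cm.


depth = c * t / 2
t = 129 us = 1.2900e-04 s
depth = 1600 * 1.2900e-04 / 2
depth = 0.1032 m = 10.32 cm


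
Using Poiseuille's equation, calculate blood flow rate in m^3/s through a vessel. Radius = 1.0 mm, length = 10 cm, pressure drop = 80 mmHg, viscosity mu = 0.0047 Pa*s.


Q = pi*r^4*dP / (8*mu*L)
r = 0.001 m, L = 0.1 m
dP = 80 mmHg = 10665.76 Pa
Q = 8.9116e-06 m^3/s


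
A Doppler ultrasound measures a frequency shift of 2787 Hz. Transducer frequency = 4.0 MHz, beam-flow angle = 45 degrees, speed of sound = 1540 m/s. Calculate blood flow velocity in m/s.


v = fd * c / (2 * f0 * cos(theta))
v = 2787 * 1540 / (2 * 4.0000e+06 * cos(45))
v = 0.7587 m/s


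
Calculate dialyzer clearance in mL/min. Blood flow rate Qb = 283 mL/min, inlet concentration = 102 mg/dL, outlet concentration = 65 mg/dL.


K = Qb * (Cb_in - Cb_out) / Cb_in
K = 283 * (102 - 65) / 102
K = 102.7 mL/min


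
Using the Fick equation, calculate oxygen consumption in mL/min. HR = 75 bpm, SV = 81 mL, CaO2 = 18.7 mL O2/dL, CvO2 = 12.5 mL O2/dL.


CO = HR*SV = 75*81/1000 = 6.075 L/min
a-v O2 diff = 18.7 - 12.5 = 6.2 mL/dL
VO2 = CO * (CaO2-CvO2) * 10 dL/L
VO2 = 6.075 * 6.2 * 10
VO2 = 376.6 mL/min


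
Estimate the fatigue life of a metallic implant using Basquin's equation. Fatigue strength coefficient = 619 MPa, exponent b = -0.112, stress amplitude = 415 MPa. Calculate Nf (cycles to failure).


sigma_a = sigma_f' * (2Nf)^b
2Nf = (sigma_a/sigma_f')^(1/b)
2Nf = (415/619)^(1/-0.112)
2Nf = 35.512392
Nf = 17.76


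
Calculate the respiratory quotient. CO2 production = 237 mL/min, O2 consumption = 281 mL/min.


RQ = VCO2 / VO2
RQ = 237 / 281
RQ = 0.8434


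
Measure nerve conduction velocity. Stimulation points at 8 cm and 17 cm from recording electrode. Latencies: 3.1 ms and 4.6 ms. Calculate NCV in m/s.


Distance = (17 - 8) / 100 = 0.09 m
dt = (4.6 - 3.1) / 1000 = 0.0015 s
NCV = dist / dt = 60 m/s


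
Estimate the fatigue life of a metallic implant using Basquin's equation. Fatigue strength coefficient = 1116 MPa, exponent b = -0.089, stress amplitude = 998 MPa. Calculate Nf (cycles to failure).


sigma_a = sigma_f' * (2Nf)^b
2Nf = (sigma_a/sigma_f')^(1/b)
2Nf = (998/1116)^(1/-0.089)
2Nf = 3.5101199
Nf = 1.755


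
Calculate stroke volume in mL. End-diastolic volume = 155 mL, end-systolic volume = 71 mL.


SV = EDV - ESV
SV = 155 - 71
SV = 84 mL


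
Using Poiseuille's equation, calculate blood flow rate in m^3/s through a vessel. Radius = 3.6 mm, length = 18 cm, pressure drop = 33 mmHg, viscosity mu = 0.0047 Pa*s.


Q = pi*r^4*dP / (8*mu*L)
r = 0.0036 m, L = 0.18 m
dP = 33 mmHg = 4399.626 Pa
Q = 3.4302e-04 m^3/s


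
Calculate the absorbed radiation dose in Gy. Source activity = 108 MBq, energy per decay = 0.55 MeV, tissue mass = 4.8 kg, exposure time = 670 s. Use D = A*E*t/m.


A = 108 MBq = 1.0800e+08 Bq
E = 0.55 MeV = 8.811e-14 J
D = A*E*t/m = 1.0800e+08*8.811e-14*670/4.8
D = 0.001328 Gy


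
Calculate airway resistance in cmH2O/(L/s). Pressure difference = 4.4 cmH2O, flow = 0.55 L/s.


R = dP / flow
R = 4.4 / 0.55
R = 8 cmH2O/(L/s)


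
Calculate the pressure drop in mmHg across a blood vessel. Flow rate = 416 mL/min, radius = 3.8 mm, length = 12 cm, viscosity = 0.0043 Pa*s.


dP = 8*mu*L*Q / (pi*r^4)
Q = 416 mL/min = 6.93333e-06 m^3/s
dP = 43.6915 Pa = 43.6915 / 133.322 mmHg = 0.3277 mmHg


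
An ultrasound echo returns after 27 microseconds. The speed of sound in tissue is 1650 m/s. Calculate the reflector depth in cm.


depth = c * t / 2
t = 27 us = 2.7000e-05 s
depth = 1650 * 2.7000e-05 / 2
depth = 0.022275 m = 2.2275 cm


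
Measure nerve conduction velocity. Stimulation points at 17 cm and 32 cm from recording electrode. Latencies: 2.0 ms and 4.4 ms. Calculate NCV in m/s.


Distance = (32 - 17) / 100 = 0.15 m
dt = (4.4 - 2.0) / 1000 = 0.0024 s
NCV = dist / dt = 62.5 m/s


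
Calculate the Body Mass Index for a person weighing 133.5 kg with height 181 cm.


BMI = weight / height^2
height = 181 cm = 1.81 m
BMI = 133.5 / 1.81^2
BMI = 40.75 kg/m^2


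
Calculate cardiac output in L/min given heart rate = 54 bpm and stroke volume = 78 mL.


CO = HR * SV
CO = 54 * 78 / 1000
CO = 4.212 L/min


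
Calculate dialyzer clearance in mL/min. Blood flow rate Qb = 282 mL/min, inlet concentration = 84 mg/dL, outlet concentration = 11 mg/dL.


K = Qb * (Cb_in - Cb_out) / Cb_in
K = 282 * (84 - 11) / 84
K = 245.1 mL/min


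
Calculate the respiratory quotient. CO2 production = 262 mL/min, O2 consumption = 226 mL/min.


RQ = VCO2 / VO2
RQ = 262 / 226
RQ = 1.159


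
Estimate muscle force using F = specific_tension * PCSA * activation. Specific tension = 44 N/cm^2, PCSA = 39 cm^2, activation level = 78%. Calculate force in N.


F = sigma * PCSA * activation
F = 44 * 39 * 0.78
F = 1338 N


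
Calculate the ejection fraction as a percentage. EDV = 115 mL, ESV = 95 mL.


SV = EDV - ESV = 115 - 95 = 20 mL
EF = SV/EDV * 100 = 20/115 * 100
EF = 17.39%


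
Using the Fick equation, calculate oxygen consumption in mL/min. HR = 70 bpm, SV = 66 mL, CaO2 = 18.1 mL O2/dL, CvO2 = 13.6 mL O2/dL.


CO = HR*SV = 70*66/1000 = 4.62 L/min
a-v O2 diff = 18.1 - 13.6 = 4.5 mL/dL
VO2 = CO * (CaO2-CvO2) * 10 dL/L
VO2 = 4.62 * 4.5 * 10
VO2 = 207.9 mL/min


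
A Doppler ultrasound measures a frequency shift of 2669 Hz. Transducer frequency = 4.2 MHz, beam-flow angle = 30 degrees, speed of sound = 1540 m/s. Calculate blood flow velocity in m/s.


v = fd * c / (2 * f0 * cos(theta))
v = 2669 * 1540 / (2 * 4.2000e+06 * cos(30))
v = 0.565 m/s


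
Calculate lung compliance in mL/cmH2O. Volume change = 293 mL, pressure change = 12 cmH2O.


C = dV / dP
C = 293 / 12
C = 24.42 mL/cmH2O


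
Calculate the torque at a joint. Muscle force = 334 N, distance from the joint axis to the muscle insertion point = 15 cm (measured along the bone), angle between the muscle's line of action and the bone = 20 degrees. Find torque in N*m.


Torque = F * d * sin(theta)   (moment arm = d*sin(theta))
d = 15 cm = 0.15 m
Torque = 334 * 0.15 * sin(20)
Torque = 17.14 N*m


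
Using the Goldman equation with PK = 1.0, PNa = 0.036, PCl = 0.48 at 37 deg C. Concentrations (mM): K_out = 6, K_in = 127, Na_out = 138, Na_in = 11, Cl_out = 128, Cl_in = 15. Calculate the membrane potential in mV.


Vm = (RT/F)*ln((PK*Ko + PNa*Nao + PCl*Cli)/(PK*Ki + PNa*Nai + PCl*Clo))
Numer = 18.168, Denom = 188.836
Vm = -62.57 mV


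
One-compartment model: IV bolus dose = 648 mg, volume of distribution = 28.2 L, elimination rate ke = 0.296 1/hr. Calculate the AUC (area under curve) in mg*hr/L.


C0 = Dose/Vd = 648/28.2 = 22.9787 mg/L
AUC = C0/ke = 22.9787/0.296
AUC = 77.63 mg*hr/L


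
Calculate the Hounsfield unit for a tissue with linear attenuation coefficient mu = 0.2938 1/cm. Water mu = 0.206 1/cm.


HU = ((mu_tissue - mu_water) / mu_water) * 1000
HU = ((0.2938 - 0.206) / 0.206) * 1000
HU = 426.2


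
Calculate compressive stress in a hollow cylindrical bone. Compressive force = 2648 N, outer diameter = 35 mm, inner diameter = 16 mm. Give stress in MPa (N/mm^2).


A = pi*(r_o^2 - r_i^2)
r_o = 17.5 mm, r_i = 8 mm
A = 761.051 mm^2
sigma = F/A = 2648 / 761.051
sigma = 3.479 MPa


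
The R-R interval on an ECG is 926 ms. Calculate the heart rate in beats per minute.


HR = 60 / RR_interval(s)
RR = 926 ms = 0.926 s
HR = 60 / 0.926 = 64.79 bpm


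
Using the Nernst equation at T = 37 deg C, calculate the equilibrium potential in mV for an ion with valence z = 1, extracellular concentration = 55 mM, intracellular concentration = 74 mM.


E = (RT/(zF)) * ln(C_out/C_in)
T = 37 + 273.15 = 310.15 K
E = (8.314 * 310.15 / (1 * 96485)) * ln(55/74)
E = -7.93 mV


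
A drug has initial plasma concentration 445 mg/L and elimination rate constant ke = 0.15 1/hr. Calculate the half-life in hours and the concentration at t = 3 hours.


t_half = ln(2) / ke = 0.693147 / 0.15 = 4.621 hr
C(t) = C0 * exp(-ke*t) = 445 * exp(-0.15*3)
C(3) = 283.7 mg/L


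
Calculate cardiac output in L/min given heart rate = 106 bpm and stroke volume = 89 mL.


CO = HR * SV
CO = 106 * 89 / 1000
CO = 9.434 L/min


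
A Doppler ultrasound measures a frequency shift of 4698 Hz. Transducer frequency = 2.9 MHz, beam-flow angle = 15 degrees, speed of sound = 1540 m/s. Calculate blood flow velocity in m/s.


v = fd * c / (2 * f0 * cos(theta))
v = 4698 * 1540 / (2 * 2.9000e+06 * cos(15))
v = 1.291 m/s


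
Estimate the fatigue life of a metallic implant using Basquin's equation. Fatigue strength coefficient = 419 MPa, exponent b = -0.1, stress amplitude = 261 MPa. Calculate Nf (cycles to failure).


sigma_a = sigma_f' * (2Nf)^b
2Nf = (sigma_a/sigma_f')^(1/b)
2Nf = (261/419)^(1/-0.1)
2Nf = 113.69337
Nf = 56.85


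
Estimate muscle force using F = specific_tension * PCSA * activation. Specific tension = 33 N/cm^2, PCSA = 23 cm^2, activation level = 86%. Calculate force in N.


F = sigma * PCSA * activation
F = 33 * 23 * 0.86
F = 652.7 N


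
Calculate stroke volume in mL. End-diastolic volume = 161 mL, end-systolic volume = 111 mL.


SV = EDV - ESV
SV = 161 - 111
SV = 50 mL


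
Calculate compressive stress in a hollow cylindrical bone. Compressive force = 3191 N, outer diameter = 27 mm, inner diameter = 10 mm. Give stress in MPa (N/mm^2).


A = pi*(r_o^2 - r_i^2)
r_o = 13.5 mm, r_i = 5 mm
A = 494.015 mm^2
sigma = F/A = 3191 / 494.015
sigma = 6.459 MPa


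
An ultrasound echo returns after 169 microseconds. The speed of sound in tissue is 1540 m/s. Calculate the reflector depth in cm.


depth = c * t / 2
t = 169 us = 1.6900e-04 s
depth = 1540 * 1.6900e-04 / 2
depth = 0.13013 m = 13.013 cm


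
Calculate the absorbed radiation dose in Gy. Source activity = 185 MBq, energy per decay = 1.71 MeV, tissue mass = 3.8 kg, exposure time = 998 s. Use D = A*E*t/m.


A = 185 MBq = 1.8500e+08 Bq
E = 1.71 MeV = 2.73942e-13 J
D = A*E*t/m = 1.8500e+08*2.73942e-13*998/3.8
D = 0.01331 Gy


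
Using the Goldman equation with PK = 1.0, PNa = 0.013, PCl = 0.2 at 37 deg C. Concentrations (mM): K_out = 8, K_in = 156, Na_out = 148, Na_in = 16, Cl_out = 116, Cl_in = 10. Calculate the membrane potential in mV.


Vm = (RT/F)*ln((PK*Ko + PNa*Nao + PCl*Cli)/(PK*Ki + PNa*Nai + PCl*Clo))
Numer = 11.924, Denom = 179.408
Vm = -72.46 mV


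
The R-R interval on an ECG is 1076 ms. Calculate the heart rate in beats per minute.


HR = 60 / RR_interval(s)
RR = 1076 ms = 1.076 s
HR = 60 / 1.076 = 55.76 bpm


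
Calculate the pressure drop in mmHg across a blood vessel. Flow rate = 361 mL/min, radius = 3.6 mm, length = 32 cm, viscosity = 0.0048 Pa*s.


dP = 8*mu*L*Q / (pi*r^4)
Q = 361 mL/min = 6.01667e-06 m^3/s
dP = 140.113 Pa = 140.113 / 133.322 mmHg = 1.051 mmHg


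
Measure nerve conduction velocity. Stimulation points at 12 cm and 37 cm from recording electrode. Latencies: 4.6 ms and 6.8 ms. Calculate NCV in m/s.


Distance = (37 - 12) / 100 = 0.25 m
dt = (6.8 - 4.6) / 1000 = 0.0022 s
NCV = dist / dt = 113.6 m/s


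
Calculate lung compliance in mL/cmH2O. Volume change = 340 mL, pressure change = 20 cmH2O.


C = dV / dP
C = 340 / 20
C = 17 mL/cmH2O


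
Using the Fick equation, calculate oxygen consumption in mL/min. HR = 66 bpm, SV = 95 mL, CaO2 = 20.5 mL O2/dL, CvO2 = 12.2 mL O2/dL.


CO = HR*SV = 66*95/1000 = 6.27 L/min
a-v O2 diff = 20.5 - 12.2 = 8.3 mL/dL
VO2 = CO * (CaO2-CvO2) * 10 dL/L
VO2 = 6.27 * 8.3 * 10
VO2 = 520.4 mL/min


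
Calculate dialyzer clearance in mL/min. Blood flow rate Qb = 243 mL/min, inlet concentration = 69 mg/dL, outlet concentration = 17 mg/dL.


K = Qb * (Cb_in - Cb_out) / Cb_in
K = 243 * (69 - 17) / 69
K = 183.1 mL/min


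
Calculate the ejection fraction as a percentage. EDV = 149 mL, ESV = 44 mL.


SV = EDV - ESV = 149 - 44 = 105 mL
EF = SV/EDV * 100 = 105/149 * 100
EF = 70.47%


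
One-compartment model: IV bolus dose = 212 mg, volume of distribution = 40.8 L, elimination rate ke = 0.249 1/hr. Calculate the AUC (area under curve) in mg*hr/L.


C0 = Dose/Vd = 212/40.8 = 5.19608 mg/L
AUC = C0/ke = 5.19608/0.249
AUC = 20.87 mg*hr/L


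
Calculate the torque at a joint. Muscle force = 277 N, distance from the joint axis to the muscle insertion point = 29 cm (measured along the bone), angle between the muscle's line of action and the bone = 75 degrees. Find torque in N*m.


Torque = F * d * sin(theta)   (moment arm = d*sin(theta))
d = 29 cm = 0.29 m
Torque = 277 * 0.29 * sin(75)
Torque = 77.59 N*m


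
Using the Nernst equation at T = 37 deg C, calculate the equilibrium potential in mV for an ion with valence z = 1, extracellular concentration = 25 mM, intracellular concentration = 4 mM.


E = (RT/(zF)) * ln(C_out/C_in)
T = 37 + 273.15 = 310.15 K
E = (8.314 * 310.15 / (1 * 96485)) * ln(25/4)
E = 48.98 mV


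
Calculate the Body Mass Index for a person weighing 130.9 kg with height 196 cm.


BMI = weight / height^2
height = 196 cm = 1.96 m
BMI = 130.9 / 1.96^2
BMI = 34.07 kg/m^2


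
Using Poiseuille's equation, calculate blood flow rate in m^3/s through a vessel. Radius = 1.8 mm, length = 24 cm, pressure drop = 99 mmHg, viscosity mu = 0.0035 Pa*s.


Q = pi*r^4*dP / (8*mu*L)
r = 0.0018 m, L = 0.24 m
dP = 99 mmHg = 13198.878 Pa
Q = 6.4775e-05 m^3/s


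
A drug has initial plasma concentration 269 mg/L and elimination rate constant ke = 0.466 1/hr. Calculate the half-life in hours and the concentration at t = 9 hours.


t_half = ln(2) / ke = 0.693147 / 0.466 = 1.487 hr
C(t) = C0 * exp(-ke*t) = 269 * exp(-0.466*9)
C(9) = 4.058 mg/L


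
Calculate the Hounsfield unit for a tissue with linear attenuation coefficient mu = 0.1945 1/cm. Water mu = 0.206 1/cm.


HU = ((mu_tissue - mu_water) / mu_water) * 1000
HU = ((0.1945 - 0.206) / 0.206) * 1000
HU = -55.83


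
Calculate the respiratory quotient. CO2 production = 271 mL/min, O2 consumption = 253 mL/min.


RQ = VCO2 / VO2
RQ = 271 / 253
RQ = 1.071


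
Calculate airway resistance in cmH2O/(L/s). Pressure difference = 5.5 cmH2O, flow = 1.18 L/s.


R = dP / flow
R = 5.5 / 1.18
R = 4.661 cmH2O/(L/s)


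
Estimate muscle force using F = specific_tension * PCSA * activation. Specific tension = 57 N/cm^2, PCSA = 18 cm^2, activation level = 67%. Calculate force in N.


F = sigma * PCSA * activation
F = 57 * 18 * 0.67
F = 687.4 N


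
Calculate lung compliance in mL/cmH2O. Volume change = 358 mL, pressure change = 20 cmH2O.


C = dV / dP
C = 358 / 20
C = 17.9 mL/cmH2O


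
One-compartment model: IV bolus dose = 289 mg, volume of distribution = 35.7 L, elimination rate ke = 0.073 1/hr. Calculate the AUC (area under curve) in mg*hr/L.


C0 = Dose/Vd = 289/35.7 = 8.09524 mg/L
AUC = C0/ke = 8.09524/0.073
AUC = 110.9 mg*hr/L


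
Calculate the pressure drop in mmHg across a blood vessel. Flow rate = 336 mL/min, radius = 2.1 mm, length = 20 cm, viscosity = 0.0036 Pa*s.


dP = 8*mu*L*Q / (pi*r^4)
Q = 336 mL/min = 5.6e-06 m^3/s
dP = 527.939 Pa = 527.939 / 133.322 mmHg = 3.96 mmHg


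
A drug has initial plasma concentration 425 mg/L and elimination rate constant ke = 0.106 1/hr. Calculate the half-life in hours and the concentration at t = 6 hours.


t_half = ln(2) / ke = 0.693147 / 0.106 = 6.539 hr
C(t) = C0 * exp(-ke*t) = 425 * exp(-0.106*6)
C(6) = 225 mg/L


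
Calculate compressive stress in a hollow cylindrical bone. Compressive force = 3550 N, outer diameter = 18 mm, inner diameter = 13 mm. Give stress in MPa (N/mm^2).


A = pi*(r_o^2 - r_i^2)
r_o = 9 mm, r_i = 6.5 mm
A = 121.737 mm^2
sigma = F/A = 3550 / 121.737
sigma = 29.16 MPa


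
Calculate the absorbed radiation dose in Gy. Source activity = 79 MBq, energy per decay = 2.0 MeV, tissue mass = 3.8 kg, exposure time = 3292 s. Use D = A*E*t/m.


A = 79 MBq = 7.9000e+07 Bq
E = 2.0 MeV = 3.204e-13 J
D = A*E*t/m = 7.9000e+07*3.204e-13*3292/3.8
D = 0.02193 Gy


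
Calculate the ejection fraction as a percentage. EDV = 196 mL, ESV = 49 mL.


SV = EDV - ESV = 196 - 49 = 147 mL
EF = SV/EDV * 100 = 147/196 * 100
EF = 75%


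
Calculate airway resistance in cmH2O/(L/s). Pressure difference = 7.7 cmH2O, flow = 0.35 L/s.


R = dP / flow
R = 7.7 / 0.35
R = 22 cmH2O/(L/s)


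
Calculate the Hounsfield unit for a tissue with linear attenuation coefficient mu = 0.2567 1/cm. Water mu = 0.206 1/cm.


HU = ((mu_tissue - mu_water) / mu_water) * 1000
HU = ((0.2567 - 0.206) / 0.206) * 1000
HU = 246.1


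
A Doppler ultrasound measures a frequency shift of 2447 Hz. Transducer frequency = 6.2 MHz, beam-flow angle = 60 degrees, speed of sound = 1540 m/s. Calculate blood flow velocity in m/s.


v = fd * c / (2 * f0 * cos(theta))
v = 2447 * 1540 / (2 * 6.2000e+06 * cos(60))
v = 0.6078 m/s


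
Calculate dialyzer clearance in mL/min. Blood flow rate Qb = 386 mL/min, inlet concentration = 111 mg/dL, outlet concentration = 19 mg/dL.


K = Qb * (Cb_in - Cb_out) / Cb_in
K = 386 * (111 - 19) / 111
K = 319.9 mL/min


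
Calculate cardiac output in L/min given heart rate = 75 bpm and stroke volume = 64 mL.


CO = HR * SV
CO = 75 * 64 / 1000
CO = 4.8 L/min


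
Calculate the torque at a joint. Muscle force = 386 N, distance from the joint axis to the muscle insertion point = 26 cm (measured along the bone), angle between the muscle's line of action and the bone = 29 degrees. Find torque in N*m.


Torque = F * d * sin(theta)   (moment arm = d*sin(theta))
d = 26 cm = 0.26 m
Torque = 386 * 0.26 * sin(29)
Torque = 48.66 N*m


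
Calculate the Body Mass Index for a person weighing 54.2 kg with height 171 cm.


BMI = weight / height^2
height = 171 cm = 1.71 m
BMI = 54.2 / 1.71^2
BMI = 18.54 kg/m^2


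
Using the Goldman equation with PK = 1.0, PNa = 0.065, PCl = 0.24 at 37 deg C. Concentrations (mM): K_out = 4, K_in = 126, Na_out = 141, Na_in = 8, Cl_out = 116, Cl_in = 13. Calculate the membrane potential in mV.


Vm = (RT/F)*ln((PK*Ko + PNa*Nao + PCl*Cli)/(PK*Ki + PNa*Nai + PCl*Clo))
Numer = 16.285, Denom = 154.36
Vm = -60.11 mV


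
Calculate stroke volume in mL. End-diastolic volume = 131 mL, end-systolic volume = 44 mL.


SV = EDV - ESV
SV = 131 - 44
SV = 87 mL


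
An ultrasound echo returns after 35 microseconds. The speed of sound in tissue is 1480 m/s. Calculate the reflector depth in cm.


depth = c * t / 2
t = 35 us = 3.5000e-05 s
depth = 1480 * 3.5000e-05 / 2
depth = 0.0259 m = 2.59 cm


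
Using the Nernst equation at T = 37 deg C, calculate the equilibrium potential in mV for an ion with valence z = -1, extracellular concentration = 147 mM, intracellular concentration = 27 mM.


E = (RT/(zF)) * ln(C_out/C_in)
T = 37 + 273.15 = 310.15 K
E = (8.314 * 310.15 / (-1 * 96485)) * ln(147/27)
E = -45.29 mV


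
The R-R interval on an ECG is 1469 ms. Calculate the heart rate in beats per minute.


HR = 60 / RR_interval(s)
RR = 1469 ms = 1.469 s
HR = 60 / 1.469 = 40.84 bpm


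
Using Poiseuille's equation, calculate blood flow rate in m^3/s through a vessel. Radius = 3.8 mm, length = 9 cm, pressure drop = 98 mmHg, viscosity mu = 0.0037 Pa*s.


Q = pi*r^4*dP / (8*mu*L)
r = 0.0038 m, L = 0.09 m
dP = 98 mmHg = 13065.556 Pa
Q = 0.003213 m^3/s


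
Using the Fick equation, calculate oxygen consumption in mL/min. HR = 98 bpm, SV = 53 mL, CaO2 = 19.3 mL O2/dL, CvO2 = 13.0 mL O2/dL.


CO = HR*SV = 98*53/1000 = 5.194 L/min
a-v O2 diff = 19.3 - 13.0 = 6.3 mL/dL
VO2 = CO * (CaO2-CvO2) * 10 dL/L
VO2 = 5.194 * 6.3 * 10
VO2 = 327.2 mL/min


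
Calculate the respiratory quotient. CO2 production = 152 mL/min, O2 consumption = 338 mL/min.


RQ = VCO2 / VO2
RQ = 152 / 338
RQ = 0.4497


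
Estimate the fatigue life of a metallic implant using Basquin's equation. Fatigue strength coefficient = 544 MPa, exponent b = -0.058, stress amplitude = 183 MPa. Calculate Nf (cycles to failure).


sigma_a = sigma_f' * (2Nf)^b
2Nf = (sigma_a/sigma_f')^(1/b)
2Nf = (183/544)^(1/-0.058)
2Nf = 1.4378741e+08
Nf = 7.1894e+07


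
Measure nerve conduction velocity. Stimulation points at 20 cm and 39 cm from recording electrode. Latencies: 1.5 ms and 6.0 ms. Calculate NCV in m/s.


Distance = (39 - 20) / 100 = 0.19 m
dt = (6.0 - 1.5) / 1000 = 0.0045 s
NCV = dist / dt = 42.22 m/s


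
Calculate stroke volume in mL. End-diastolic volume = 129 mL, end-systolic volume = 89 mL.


SV = EDV - ESV
SV = 129 - 89
SV = 40 mL


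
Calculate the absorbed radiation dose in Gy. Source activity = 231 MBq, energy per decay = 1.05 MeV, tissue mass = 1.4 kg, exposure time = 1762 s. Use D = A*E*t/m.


A = 231 MBq = 2.3100e+08 Bq
E = 1.05 MeV = 1.6821e-13 J
D = A*E*t/m = 2.3100e+08*1.6821e-13*1762/1.4
D = 0.0489 Gy


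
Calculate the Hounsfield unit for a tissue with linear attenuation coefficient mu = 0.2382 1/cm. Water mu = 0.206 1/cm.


HU = ((mu_tissue - mu_water) / mu_water) * 1000
HU = ((0.2382 - 0.206) / 0.206) * 1000
HU = 156.3


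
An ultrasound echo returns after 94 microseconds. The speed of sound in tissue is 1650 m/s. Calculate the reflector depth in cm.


depth = c * t / 2
t = 94 us = 9.4000e-05 s
depth = 1650 * 9.4000e-05 / 2
depth = 0.07755 m = 7.755 cm


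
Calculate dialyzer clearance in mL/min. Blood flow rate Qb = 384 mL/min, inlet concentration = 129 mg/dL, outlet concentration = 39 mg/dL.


K = Qb * (Cb_in - Cb_out) / Cb_in
K = 384 * (129 - 39) / 129
K = 267.9 mL/min


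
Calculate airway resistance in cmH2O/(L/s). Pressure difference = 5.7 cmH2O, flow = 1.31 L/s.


R = dP / flow
R = 5.7 / 1.31
R = 4.351 cmH2O/(L/s)


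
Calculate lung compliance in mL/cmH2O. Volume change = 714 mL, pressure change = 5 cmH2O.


C = dV / dP
C = 714 / 5
C = 142.8 mL/cmH2O


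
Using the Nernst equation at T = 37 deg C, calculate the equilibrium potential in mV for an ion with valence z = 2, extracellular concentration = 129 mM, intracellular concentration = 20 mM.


E = (RT/(zF)) * ln(C_out/C_in)
T = 37 + 273.15 = 310.15 K
E = (8.314 * 310.15 / (2 * 96485)) * ln(129/20)
E = 24.91 mV


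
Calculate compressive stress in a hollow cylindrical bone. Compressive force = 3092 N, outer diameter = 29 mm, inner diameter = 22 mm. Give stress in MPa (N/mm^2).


A = pi*(r_o^2 - r_i^2)
r_o = 14.5 mm, r_i = 11 mm
A = 280.387 mm^2
sigma = F/A = 3092 / 280.387
sigma = 11.03 MPa


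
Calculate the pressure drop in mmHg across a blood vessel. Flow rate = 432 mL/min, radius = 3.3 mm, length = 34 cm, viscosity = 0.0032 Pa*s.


dP = 8*mu*L*Q / (pi*r^4)
Q = 432 mL/min = 7.2e-06 m^3/s
dP = 168.208 Pa = 168.208 / 133.322 mmHg = 1.262 mmHg


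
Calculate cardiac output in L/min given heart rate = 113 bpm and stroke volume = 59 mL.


CO = HR * SV
CO = 113 * 59 / 1000
CO = 6.667 L/min


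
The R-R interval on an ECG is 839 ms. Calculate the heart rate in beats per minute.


HR = 60 / RR_interval(s)
RR = 839 ms = 0.839 s
HR = 60 / 0.839 = 71.51 bpm


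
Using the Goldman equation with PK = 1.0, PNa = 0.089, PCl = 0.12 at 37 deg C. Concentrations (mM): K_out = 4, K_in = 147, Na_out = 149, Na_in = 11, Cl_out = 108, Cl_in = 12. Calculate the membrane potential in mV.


Vm = (RT/F)*ln((PK*Ko + PNa*Nao + PCl*Cli)/(PK*Ki + PNa*Nai + PCl*Clo))
Numer = 18.701, Denom = 160.939
Vm = -57.52 mV


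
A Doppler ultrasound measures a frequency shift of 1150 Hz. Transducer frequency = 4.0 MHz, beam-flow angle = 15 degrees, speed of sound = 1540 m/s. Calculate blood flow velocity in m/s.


v = fd * c / (2 * f0 * cos(theta))
v = 1150 * 1540 / (2 * 4.0000e+06 * cos(15))
v = 0.2292 m/s


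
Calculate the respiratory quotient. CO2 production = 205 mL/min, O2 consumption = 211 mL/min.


RQ = VCO2 / VO2
RQ = 205 / 211
RQ = 0.9716


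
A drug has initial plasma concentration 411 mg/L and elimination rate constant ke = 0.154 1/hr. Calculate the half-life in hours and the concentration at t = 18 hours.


t_half = ln(2) / ke = 0.693147 / 0.154 = 4.501 hr
C(t) = C0 * exp(-ke*t) = 411 * exp(-0.154*18)
C(18) = 25.7 mg/L


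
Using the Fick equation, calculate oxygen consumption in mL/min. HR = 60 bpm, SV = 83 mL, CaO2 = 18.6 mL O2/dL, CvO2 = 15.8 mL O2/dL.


CO = HR*SV = 60*83/1000 = 4.98 L/min
a-v O2 diff = 18.6 - 15.8 = 2.8 mL/dL
VO2 = CO * (CaO2-CvO2) * 10 dL/L
VO2 = 4.98 * 2.8 * 10
VO2 = 139.4 mL/min


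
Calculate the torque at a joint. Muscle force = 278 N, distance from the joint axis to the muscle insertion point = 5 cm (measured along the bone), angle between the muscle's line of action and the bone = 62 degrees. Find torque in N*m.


Torque = F * d * sin(theta)   (moment arm = d*sin(theta))
d = 5 cm = 0.05 m
Torque = 278 * 0.05 * sin(62)
Torque = 12.27 N*m


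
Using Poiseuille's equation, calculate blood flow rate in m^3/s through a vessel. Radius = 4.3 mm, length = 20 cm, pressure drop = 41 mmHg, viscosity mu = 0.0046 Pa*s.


Q = pi*r^4*dP / (8*mu*L)
r = 0.0043 m, L = 0.2 m
dP = 41 mmHg = 5466.202 Pa
Q = 7.9769e-04 m^3/s


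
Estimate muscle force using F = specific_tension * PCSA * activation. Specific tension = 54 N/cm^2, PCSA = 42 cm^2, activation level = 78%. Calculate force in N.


F = sigma * PCSA * activation
F = 54 * 42 * 0.78
F = 1769 N


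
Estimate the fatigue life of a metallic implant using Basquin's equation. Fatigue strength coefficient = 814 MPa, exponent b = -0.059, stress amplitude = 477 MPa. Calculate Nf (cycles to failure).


sigma_a = sigma_f' * (2Nf)^b
2Nf = (sigma_a/sigma_f')^(1/b)
2Nf = (477/814)^(1/-0.059)
2Nf = 8590.1439
Nf = 4295


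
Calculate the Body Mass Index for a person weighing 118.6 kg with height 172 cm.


BMI = weight / height^2
height = 172 cm = 1.72 m
BMI = 118.6 / 1.72^2
BMI = 40.09 kg/m^2


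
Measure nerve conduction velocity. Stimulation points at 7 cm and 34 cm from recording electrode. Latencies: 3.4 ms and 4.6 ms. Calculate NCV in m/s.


Distance = (34 - 7) / 100 = 0.27 m
dt = (4.6 - 3.4) / 1000 = 0.0012 s
NCV = dist / dt = 225 m/s


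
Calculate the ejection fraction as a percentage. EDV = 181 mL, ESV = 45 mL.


SV = EDV - ESV = 181 - 45 = 136 mL
EF = SV/EDV * 100 = 136/181 * 100
EF = 75.14%


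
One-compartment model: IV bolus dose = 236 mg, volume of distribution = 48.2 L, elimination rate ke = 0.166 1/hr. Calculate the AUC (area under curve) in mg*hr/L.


C0 = Dose/Vd = 236/48.2 = 4.89627 mg/L
AUC = C0/ke = 4.89627/0.166
AUC = 29.5 mg*hr/L


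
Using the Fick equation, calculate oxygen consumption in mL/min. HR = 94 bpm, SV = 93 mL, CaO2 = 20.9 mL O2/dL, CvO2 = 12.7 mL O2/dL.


CO = HR*SV = 94*93/1000 = 8.742 L/min
a-v O2 diff = 20.9 - 12.7 = 8.2 mL/dL
VO2 = CO * (CaO2-CvO2) * 10 dL/L
VO2 = 8.742 * 8.2 * 10
VO2 = 716.8 mL/min


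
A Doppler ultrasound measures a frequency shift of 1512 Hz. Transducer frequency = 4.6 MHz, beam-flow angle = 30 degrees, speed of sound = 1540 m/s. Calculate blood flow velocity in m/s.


v = fd * c / (2 * f0 * cos(theta))
v = 1512 * 1540 / (2 * 4.6000e+06 * cos(30))
v = 0.2922 m/s


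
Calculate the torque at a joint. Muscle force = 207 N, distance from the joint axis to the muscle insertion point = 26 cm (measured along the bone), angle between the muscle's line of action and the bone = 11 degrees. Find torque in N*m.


Torque = F * d * sin(theta)   (moment arm = d*sin(theta))
d = 26 cm = 0.26 m
Torque = 207 * 0.26 * sin(11)
Torque = 10.27 N*m


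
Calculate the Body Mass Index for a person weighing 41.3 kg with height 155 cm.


BMI = weight / height^2
height = 155 cm = 1.55 m
BMI = 41.3 / 1.55^2
BMI = 17.19 kg/m^2


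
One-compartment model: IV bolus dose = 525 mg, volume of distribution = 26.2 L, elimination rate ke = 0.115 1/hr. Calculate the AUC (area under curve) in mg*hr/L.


C0 = Dose/Vd = 525/26.2 = 20.0382 mg/L
AUC = C0/ke = 20.0382/0.115
AUC = 174.2 mg*hr/L


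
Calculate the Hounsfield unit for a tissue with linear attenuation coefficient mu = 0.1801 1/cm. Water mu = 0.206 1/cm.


HU = ((mu_tissue - mu_water) / mu_water) * 1000
HU = ((0.1801 - 0.206) / 0.206) * 1000
HU = -125.7


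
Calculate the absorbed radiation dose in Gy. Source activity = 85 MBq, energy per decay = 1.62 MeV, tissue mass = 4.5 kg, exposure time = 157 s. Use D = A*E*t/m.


A = 85 MBq = 8.5000e+07 Bq
E = 1.62 MeV = 2.59524e-13 J
D = A*E*t/m = 8.5000e+07*2.59524e-13*157/4.5
D = 7.6963e-04 Gy


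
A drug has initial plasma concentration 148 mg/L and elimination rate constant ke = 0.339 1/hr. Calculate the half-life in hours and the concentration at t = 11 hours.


t_half = ln(2) / ke = 0.693147 / 0.339 = 2.045 hr
C(t) = C0 * exp(-ke*t) = 148 * exp(-0.339*11)
C(11) = 3.554 mg/L


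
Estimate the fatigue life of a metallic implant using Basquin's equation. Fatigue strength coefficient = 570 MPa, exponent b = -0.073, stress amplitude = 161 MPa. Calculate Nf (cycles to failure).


sigma_a = sigma_f' * (2Nf)^b
2Nf = (sigma_a/sigma_f')^(1/b)
2Nf = (161/570)^(1/-0.073)
2Nf = 33206179
Nf = 1.6603e+07


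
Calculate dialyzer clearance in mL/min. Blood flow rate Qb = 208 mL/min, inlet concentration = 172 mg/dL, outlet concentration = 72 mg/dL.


K = Qb * (Cb_in - Cb_out) / Cb_in
K = 208 * (172 - 72) / 172
K = 120.9 mL/min


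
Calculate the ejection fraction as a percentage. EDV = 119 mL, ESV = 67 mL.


SV = EDV - ESV = 119 - 67 = 52 mL
EF = SV/EDV * 100 = 52/119 * 100
EF = 43.7%


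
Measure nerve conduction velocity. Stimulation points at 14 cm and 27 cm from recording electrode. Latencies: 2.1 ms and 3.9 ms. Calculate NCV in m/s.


Distance = (27 - 14) / 100 = 0.13 m
dt = (3.9 - 2.1) / 1000 = 0.0018 s
NCV = dist / dt = 72.22 m/s


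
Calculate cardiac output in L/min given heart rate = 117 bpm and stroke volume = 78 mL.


CO = HR * SV
CO = 117 * 78 / 1000
CO = 9.126 L/min


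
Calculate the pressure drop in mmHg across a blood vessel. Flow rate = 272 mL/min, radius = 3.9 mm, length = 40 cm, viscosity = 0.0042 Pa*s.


dP = 8*mu*L*Q / (pi*r^4)
Q = 272 mL/min = 4.53333e-06 m^3/s
dP = 83.8317 Pa = 83.8317 / 133.322 mmHg = 0.6288 mmHg


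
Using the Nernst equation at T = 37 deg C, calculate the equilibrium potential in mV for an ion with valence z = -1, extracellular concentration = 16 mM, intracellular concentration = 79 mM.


E = (RT/(zF)) * ln(C_out/C_in)
T = 37 + 273.15 = 310.15 K
E = (8.314 * 310.15 / (-1 * 96485)) * ln(16/79)
E = 42.68 mV


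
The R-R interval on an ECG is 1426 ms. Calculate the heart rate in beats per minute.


HR = 60 / RR_interval(s)
RR = 1426 ms = 1.426 s
HR = 60 / 1.426 = 42.08 bpm


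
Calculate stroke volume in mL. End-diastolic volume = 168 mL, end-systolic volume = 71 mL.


SV = EDV - ESV
SV = 168 - 71
SV = 97 mL


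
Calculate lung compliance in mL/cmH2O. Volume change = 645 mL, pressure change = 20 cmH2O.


C = dV / dP
C = 645 / 20
C = 32.25 mL/cmH2O


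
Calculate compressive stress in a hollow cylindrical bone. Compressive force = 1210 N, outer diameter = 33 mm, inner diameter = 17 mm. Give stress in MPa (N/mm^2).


A = pi*(r_o^2 - r_i^2)
r_o = 16.5 mm, r_i = 8.5 mm
A = 628.319 mm^2
sigma = F/A = 1210 / 628.319
sigma = 1.926 MPa


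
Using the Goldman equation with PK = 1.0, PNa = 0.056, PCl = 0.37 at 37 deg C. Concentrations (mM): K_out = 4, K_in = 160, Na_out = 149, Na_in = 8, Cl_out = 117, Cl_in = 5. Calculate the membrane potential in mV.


Vm = (RT/F)*ln((PK*Ko + PNa*Nao + PCl*Cli)/(PK*Ki + PNa*Nai + PCl*Clo))
Numer = 14.194, Denom = 203.738
Vm = -71.2 mV


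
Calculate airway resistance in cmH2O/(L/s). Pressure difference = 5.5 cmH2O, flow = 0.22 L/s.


R = dP / flow
R = 5.5 / 0.22
R = 25 cmH2O/(L/s)


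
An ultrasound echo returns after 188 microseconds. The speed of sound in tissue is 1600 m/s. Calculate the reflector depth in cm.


depth = c * t / 2
t = 188 us = 1.8800e-04 s
depth = 1600 * 1.8800e-04 / 2
depth = 0.1504 m = 15.04 cm


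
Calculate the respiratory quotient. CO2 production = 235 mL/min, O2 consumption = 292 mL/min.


RQ = VCO2 / VO2
RQ = 235 / 292
RQ = 0.8048


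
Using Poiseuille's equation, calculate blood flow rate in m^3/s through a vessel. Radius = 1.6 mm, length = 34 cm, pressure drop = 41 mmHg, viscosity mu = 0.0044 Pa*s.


Q = pi*r^4*dP / (8*mu*L)
r = 0.0016 m, L = 0.34 m
dP = 41 mmHg = 5466.202 Pa
Q = 9.4036e-06 m^3/s


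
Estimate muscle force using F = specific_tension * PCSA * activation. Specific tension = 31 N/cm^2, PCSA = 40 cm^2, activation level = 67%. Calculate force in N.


F = sigma * PCSA * activation
F = 31 * 40 * 0.67
F = 830.8 N


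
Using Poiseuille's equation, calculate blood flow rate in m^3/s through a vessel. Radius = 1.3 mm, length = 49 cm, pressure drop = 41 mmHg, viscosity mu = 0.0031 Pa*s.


Q = pi*r^4*dP / (8*mu*L)
r = 0.0013 m, L = 0.49 m
dP = 41 mmHg = 5466.202 Pa
Q = 4.0361e-06 m^3/s


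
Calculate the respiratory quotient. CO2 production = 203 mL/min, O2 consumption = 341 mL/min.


RQ = VCO2 / VO2
RQ = 203 / 341
RQ = 0.5953


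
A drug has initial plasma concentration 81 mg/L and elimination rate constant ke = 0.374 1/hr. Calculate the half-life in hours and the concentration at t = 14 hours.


t_half = ln(2) / ke = 0.693147 / 0.374 = 1.853 hr
C(t) = C0 * exp(-ke*t) = 81 * exp(-0.374*14)
C(14) = 0.431 mg/L


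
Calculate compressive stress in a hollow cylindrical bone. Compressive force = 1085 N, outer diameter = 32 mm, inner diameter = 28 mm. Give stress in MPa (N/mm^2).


A = pi*(r_o^2 - r_i^2)
r_o = 16 mm, r_i = 14 mm
A = 188.496 mm^2
sigma = F/A = 1085 / 188.496
sigma = 5.756 MPa


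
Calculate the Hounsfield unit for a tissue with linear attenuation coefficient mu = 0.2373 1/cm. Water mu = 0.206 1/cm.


HU = ((mu_tissue - mu_water) / mu_water) * 1000
HU = ((0.2373 - 0.206) / 0.206) * 1000
HU = 151.9


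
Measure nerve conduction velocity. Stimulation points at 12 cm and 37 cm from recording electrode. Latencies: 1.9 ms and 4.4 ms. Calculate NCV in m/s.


Distance = (37 - 12) / 100 = 0.25 m
dt = (4.4 - 1.9) / 1000 = 0.0025 s
NCV = dist / dt = 100 m/s


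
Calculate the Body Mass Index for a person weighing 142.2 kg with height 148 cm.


BMI = weight / height^2
height = 148 cm = 1.48 m
BMI = 142.2 / 1.48^2
BMI = 64.92 kg/m^2


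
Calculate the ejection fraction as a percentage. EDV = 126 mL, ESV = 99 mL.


SV = EDV - ESV = 126 - 99 = 27 mL
EF = SV/EDV * 100 = 27/126 * 100
EF = 21.43%


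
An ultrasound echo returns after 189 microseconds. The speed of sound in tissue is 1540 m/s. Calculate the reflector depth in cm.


depth = c * t / 2
t = 189 us = 1.8900e-04 s
depth = 1540 * 1.8900e-04 / 2
depth = 0.14553 m = 14.553 cm


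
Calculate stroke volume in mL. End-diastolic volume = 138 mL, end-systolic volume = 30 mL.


SV = EDV - ESV
SV = 138 - 30
SV = 108 mL


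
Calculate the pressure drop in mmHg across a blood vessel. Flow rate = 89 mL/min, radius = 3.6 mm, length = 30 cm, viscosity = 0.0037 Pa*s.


dP = 8*mu*L*Q / (pi*r^4)
Q = 89 mL/min = 1.48333e-06 m^3/s
dP = 24.9627 Pa = 24.9627 / 133.322 mmHg = 0.1872 mmHg


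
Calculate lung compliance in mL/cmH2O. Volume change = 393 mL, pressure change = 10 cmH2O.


C = dV / dP
C = 393 / 10
C = 39.3 mL/cmH2O


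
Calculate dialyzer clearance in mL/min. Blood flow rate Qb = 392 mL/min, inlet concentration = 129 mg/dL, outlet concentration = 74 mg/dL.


K = Qb * (Cb_in - Cb_out) / Cb_in
K = 392 * (129 - 74) / 129
K = 167.1 mL/min


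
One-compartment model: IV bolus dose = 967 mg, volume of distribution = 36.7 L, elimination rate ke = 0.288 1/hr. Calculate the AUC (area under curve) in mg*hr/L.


C0 = Dose/Vd = 967/36.7 = 26.3488 mg/L
AUC = C0/ke = 26.3488/0.288
AUC = 91.49 mg*hr/L


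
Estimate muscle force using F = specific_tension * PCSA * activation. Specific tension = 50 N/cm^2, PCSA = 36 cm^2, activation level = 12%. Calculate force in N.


F = sigma * PCSA * activation
F = 50 * 36 * 0.12
F = 216 N


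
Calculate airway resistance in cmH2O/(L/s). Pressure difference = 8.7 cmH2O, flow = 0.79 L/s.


R = dP / flow
R = 8.7 / 0.79
R = 11.01 cmH2O/(L/s)
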